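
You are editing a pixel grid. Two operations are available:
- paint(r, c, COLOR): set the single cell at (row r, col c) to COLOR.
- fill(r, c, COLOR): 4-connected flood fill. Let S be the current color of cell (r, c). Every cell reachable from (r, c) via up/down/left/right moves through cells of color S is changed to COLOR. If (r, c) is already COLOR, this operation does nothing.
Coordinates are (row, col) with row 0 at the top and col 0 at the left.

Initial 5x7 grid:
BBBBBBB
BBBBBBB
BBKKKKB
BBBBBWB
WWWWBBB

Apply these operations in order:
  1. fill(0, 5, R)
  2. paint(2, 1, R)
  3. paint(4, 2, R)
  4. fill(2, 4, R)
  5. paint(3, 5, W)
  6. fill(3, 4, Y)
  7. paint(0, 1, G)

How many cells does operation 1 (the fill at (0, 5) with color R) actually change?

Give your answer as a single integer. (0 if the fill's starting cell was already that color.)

After op 1 fill(0,5,R) [26 cells changed]:
RRRRRRR
RRRRRRR
RRKKKKR
RRRRRWR
WWWWRRR

Answer: 26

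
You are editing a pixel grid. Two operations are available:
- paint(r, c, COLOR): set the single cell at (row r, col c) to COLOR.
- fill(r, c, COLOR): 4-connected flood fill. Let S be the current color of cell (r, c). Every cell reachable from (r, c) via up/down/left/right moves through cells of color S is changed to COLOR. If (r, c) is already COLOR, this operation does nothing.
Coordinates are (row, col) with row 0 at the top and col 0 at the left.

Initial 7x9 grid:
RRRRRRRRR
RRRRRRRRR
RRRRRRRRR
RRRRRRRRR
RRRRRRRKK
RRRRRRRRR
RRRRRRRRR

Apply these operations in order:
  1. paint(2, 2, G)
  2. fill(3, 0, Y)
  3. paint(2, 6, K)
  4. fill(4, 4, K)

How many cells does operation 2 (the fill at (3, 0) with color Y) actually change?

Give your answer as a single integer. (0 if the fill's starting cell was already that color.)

Answer: 60

Derivation:
After op 1 paint(2,2,G):
RRRRRRRRR
RRRRRRRRR
RRGRRRRRR
RRRRRRRRR
RRRRRRRKK
RRRRRRRRR
RRRRRRRRR
After op 2 fill(3,0,Y) [60 cells changed]:
YYYYYYYYY
YYYYYYYYY
YYGYYYYYY
YYYYYYYYY
YYYYYYYKK
YYYYYYYYY
YYYYYYYYY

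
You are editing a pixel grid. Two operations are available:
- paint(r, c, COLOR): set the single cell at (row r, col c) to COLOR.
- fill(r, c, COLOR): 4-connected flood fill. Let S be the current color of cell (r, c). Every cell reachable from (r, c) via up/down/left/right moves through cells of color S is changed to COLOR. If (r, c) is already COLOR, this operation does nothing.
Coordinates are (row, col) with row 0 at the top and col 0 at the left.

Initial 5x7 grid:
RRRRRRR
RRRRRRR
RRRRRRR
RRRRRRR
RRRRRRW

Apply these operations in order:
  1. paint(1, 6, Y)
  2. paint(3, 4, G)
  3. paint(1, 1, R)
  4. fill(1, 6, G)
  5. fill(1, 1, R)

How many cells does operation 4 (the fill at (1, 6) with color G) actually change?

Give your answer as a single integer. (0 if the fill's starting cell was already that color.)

Answer: 1

Derivation:
After op 1 paint(1,6,Y):
RRRRRRR
RRRRRRY
RRRRRRR
RRRRRRR
RRRRRRW
After op 2 paint(3,4,G):
RRRRRRR
RRRRRRY
RRRRRRR
RRRRGRR
RRRRRRW
After op 3 paint(1,1,R):
RRRRRRR
RRRRRRY
RRRRRRR
RRRRGRR
RRRRRRW
After op 4 fill(1,6,G) [1 cells changed]:
RRRRRRR
RRRRRRG
RRRRRRR
RRRRGRR
RRRRRRW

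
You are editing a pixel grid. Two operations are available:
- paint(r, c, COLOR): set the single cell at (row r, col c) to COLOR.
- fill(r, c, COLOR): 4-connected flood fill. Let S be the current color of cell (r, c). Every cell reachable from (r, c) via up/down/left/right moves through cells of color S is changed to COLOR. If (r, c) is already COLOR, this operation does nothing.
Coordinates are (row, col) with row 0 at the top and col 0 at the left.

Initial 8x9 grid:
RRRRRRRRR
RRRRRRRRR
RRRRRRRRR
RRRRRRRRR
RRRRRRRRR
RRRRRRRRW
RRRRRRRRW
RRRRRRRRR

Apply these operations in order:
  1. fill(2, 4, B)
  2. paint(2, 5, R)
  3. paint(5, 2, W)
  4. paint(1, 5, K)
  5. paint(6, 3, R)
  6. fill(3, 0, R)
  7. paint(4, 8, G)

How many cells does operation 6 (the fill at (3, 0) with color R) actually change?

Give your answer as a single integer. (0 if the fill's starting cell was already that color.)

After op 1 fill(2,4,B) [70 cells changed]:
BBBBBBBBB
BBBBBBBBB
BBBBBBBBB
BBBBBBBBB
BBBBBBBBB
BBBBBBBBW
BBBBBBBBW
BBBBBBBBB
After op 2 paint(2,5,R):
BBBBBBBBB
BBBBBBBBB
BBBBBRBBB
BBBBBBBBB
BBBBBBBBB
BBBBBBBBW
BBBBBBBBW
BBBBBBBBB
After op 3 paint(5,2,W):
BBBBBBBBB
BBBBBBBBB
BBBBBRBBB
BBBBBBBBB
BBBBBBBBB
BBWBBBBBW
BBBBBBBBW
BBBBBBBBB
After op 4 paint(1,5,K):
BBBBBBBBB
BBBBBKBBB
BBBBBRBBB
BBBBBBBBB
BBBBBBBBB
BBWBBBBBW
BBBBBBBBW
BBBBBBBBB
After op 5 paint(6,3,R):
BBBBBBBBB
BBBBBKBBB
BBBBBRBBB
BBBBBBBBB
BBBBBBBBB
BBWBBBBBW
BBBRBBBBW
BBBBBBBBB
After op 6 fill(3,0,R) [66 cells changed]:
RRRRRRRRR
RRRRRKRRR
RRRRRRRRR
RRRRRRRRR
RRRRRRRRR
RRWRRRRRW
RRRRRRRRW
RRRRRRRRR

Answer: 66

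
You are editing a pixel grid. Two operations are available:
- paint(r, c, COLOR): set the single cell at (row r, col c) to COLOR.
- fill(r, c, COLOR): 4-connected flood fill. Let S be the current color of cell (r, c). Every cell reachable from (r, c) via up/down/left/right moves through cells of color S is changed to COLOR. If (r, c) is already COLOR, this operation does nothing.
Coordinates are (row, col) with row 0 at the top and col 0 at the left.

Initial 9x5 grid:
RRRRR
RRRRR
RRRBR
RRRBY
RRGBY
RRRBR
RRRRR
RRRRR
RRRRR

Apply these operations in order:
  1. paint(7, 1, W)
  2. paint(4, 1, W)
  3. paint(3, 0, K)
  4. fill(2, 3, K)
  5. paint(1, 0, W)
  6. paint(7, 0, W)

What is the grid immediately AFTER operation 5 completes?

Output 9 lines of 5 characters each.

After op 1 paint(7,1,W):
RRRRR
RRRRR
RRRBR
RRRBY
RRGBY
RRRBR
RRRRR
RWRRR
RRRRR
After op 2 paint(4,1,W):
RRRRR
RRRRR
RRRBR
RRRBY
RWGBY
RRRBR
RRRRR
RWRRR
RRRRR
After op 3 paint(3,0,K):
RRRRR
RRRRR
RRRBR
KRRBY
RWGBY
RRRBR
RRRRR
RWRRR
RRRRR
After op 4 fill(2,3,K) [4 cells changed]:
RRRRR
RRRRR
RRRKR
KRRKY
RWGKY
RRRKR
RRRRR
RWRRR
RRRRR
After op 5 paint(1,0,W):
RRRRR
WRRRR
RRRKR
KRRKY
RWGKY
RRRKR
RRRRR
RWRRR
RRRRR

Answer: RRRRR
WRRRR
RRRKR
KRRKY
RWGKY
RRRKR
RRRRR
RWRRR
RRRRR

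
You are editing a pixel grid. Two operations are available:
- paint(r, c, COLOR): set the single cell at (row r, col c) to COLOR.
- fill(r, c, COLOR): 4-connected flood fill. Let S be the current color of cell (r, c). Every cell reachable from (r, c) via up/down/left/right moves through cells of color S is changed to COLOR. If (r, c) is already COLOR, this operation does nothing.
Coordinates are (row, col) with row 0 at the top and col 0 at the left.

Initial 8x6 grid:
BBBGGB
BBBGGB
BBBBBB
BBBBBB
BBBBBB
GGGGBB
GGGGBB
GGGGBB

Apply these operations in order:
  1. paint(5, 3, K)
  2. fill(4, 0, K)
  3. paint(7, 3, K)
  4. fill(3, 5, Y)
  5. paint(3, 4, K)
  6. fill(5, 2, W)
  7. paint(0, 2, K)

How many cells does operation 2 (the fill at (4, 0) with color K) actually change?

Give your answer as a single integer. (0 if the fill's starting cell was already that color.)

After op 1 paint(5,3,K):
BBBGGB
BBBGGB
BBBBBB
BBBBBB
BBBBBB
GGGKBB
GGGGBB
GGGGBB
After op 2 fill(4,0,K) [32 cells changed]:
KKKGGK
KKKGGK
KKKKKK
KKKKKK
KKKKKK
GGGKKK
GGGGKK
GGGGKK

Answer: 32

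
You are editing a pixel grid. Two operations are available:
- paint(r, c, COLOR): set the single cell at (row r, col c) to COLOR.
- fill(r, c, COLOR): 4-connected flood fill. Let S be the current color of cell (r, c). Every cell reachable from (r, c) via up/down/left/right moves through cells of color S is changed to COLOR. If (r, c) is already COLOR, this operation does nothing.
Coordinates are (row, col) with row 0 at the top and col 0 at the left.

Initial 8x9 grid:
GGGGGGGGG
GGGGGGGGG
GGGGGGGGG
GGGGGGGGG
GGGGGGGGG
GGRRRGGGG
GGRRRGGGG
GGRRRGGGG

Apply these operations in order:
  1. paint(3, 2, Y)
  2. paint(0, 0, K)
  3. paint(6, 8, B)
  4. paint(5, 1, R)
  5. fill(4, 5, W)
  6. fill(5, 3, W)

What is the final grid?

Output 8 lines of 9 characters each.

After op 1 paint(3,2,Y):
GGGGGGGGG
GGGGGGGGG
GGGGGGGGG
GGYGGGGGG
GGGGGGGGG
GGRRRGGGG
GGRRRGGGG
GGRRRGGGG
After op 2 paint(0,0,K):
KGGGGGGGG
GGGGGGGGG
GGGGGGGGG
GGYGGGGGG
GGGGGGGGG
GGRRRGGGG
GGRRRGGGG
GGRRRGGGG
After op 3 paint(6,8,B):
KGGGGGGGG
GGGGGGGGG
GGGGGGGGG
GGYGGGGGG
GGGGGGGGG
GGRRRGGGG
GGRRRGGGB
GGRRRGGGG
After op 4 paint(5,1,R):
KGGGGGGGG
GGGGGGGGG
GGGGGGGGG
GGYGGGGGG
GGGGGGGGG
GRRRRGGGG
GGRRRGGGB
GGRRRGGGG
After op 5 fill(4,5,W) [59 cells changed]:
KWWWWWWWW
WWWWWWWWW
WWWWWWWWW
WWYWWWWWW
WWWWWWWWW
WRRRRWWWW
WWRRRWWWB
WWRRRWWWW
After op 6 fill(5,3,W) [10 cells changed]:
KWWWWWWWW
WWWWWWWWW
WWWWWWWWW
WWYWWWWWW
WWWWWWWWW
WWWWWWWWW
WWWWWWWWB
WWWWWWWWW

Answer: KWWWWWWWW
WWWWWWWWW
WWWWWWWWW
WWYWWWWWW
WWWWWWWWW
WWWWWWWWW
WWWWWWWWB
WWWWWWWWW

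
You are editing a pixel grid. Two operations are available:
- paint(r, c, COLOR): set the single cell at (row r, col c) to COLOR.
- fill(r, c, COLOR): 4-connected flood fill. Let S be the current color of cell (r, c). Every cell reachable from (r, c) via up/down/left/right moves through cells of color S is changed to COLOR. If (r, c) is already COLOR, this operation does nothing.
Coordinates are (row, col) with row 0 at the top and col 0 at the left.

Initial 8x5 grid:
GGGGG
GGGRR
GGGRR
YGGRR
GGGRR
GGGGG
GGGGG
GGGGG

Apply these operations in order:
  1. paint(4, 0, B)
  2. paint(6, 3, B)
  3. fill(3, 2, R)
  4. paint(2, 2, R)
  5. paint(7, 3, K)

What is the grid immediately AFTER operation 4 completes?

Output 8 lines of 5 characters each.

Answer: RRRRR
RRRRR
RRRRR
YRRRR
BRRRR
RRRRR
RRRBR
RRRRR

Derivation:
After op 1 paint(4,0,B):
GGGGG
GGGRR
GGGRR
YGGRR
BGGRR
GGGGG
GGGGG
GGGGG
After op 2 paint(6,3,B):
GGGGG
GGGRR
GGGRR
YGGRR
BGGRR
GGGGG
GGGBG
GGGGG
After op 3 fill(3,2,R) [29 cells changed]:
RRRRR
RRRRR
RRRRR
YRRRR
BRRRR
RRRRR
RRRBR
RRRRR
After op 4 paint(2,2,R):
RRRRR
RRRRR
RRRRR
YRRRR
BRRRR
RRRRR
RRRBR
RRRRR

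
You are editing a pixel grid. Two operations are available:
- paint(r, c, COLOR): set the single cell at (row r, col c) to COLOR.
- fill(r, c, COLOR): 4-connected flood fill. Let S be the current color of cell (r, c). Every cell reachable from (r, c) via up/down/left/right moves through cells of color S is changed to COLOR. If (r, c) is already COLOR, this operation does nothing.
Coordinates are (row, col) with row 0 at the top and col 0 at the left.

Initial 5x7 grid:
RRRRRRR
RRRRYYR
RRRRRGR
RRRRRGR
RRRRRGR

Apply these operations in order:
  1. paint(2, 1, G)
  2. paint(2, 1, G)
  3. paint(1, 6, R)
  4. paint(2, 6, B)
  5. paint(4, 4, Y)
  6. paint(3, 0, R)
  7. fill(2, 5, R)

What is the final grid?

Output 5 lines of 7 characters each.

After op 1 paint(2,1,G):
RRRRRRR
RRRRYYR
RGRRRGR
RRRRRGR
RRRRRGR
After op 2 paint(2,1,G):
RRRRRRR
RRRRYYR
RGRRRGR
RRRRRGR
RRRRRGR
After op 3 paint(1,6,R):
RRRRRRR
RRRRYYR
RGRRRGR
RRRRRGR
RRRRRGR
After op 4 paint(2,6,B):
RRRRRRR
RRRRYYR
RGRRRGB
RRRRRGR
RRRRRGR
After op 5 paint(4,4,Y):
RRRRRRR
RRRRYYR
RGRRRGB
RRRRRGR
RRRRYGR
After op 6 paint(3,0,R):
RRRRRRR
RRRRYYR
RGRRRGB
RRRRRGR
RRRRYGR
After op 7 fill(2,5,R) [3 cells changed]:
RRRRRRR
RRRRYYR
RGRRRRB
RRRRRRR
RRRRYRR

Answer: RRRRRRR
RRRRYYR
RGRRRRB
RRRRRRR
RRRRYRR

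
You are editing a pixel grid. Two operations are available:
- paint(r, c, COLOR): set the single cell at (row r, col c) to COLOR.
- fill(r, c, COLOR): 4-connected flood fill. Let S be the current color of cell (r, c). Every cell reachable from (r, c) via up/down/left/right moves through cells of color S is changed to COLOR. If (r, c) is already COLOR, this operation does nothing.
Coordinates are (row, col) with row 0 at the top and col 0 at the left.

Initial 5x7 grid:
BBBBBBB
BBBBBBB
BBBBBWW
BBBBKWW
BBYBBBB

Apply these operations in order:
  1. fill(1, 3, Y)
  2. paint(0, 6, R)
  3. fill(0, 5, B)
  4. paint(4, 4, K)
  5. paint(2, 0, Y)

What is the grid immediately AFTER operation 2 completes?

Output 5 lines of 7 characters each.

After op 1 fill(1,3,Y) [29 cells changed]:
YYYYYYY
YYYYYYY
YYYYYWW
YYYYKWW
YYYYYYY
After op 2 paint(0,6,R):
YYYYYYR
YYYYYYY
YYYYYWW
YYYYKWW
YYYYYYY

Answer: YYYYYYR
YYYYYYY
YYYYYWW
YYYYKWW
YYYYYYY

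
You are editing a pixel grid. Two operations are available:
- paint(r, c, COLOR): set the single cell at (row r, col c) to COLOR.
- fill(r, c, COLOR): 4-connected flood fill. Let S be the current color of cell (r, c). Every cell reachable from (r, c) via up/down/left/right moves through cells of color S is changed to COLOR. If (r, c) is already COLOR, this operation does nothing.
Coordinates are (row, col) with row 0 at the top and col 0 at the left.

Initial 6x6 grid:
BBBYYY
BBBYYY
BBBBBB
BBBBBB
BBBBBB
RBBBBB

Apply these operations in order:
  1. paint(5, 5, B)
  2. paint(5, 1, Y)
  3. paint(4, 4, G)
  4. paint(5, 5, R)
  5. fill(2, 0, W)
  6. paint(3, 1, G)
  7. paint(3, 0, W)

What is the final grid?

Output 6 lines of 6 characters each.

After op 1 paint(5,5,B):
BBBYYY
BBBYYY
BBBBBB
BBBBBB
BBBBBB
RBBBBB
After op 2 paint(5,1,Y):
BBBYYY
BBBYYY
BBBBBB
BBBBBB
BBBBBB
RYBBBB
After op 3 paint(4,4,G):
BBBYYY
BBBYYY
BBBBBB
BBBBBB
BBBBGB
RYBBBB
After op 4 paint(5,5,R):
BBBYYY
BBBYYY
BBBBBB
BBBBBB
BBBBGB
RYBBBR
After op 5 fill(2,0,W) [26 cells changed]:
WWWYYY
WWWYYY
WWWWWW
WWWWWW
WWWWGW
RYWWWR
After op 6 paint(3,1,G):
WWWYYY
WWWYYY
WWWWWW
WGWWWW
WWWWGW
RYWWWR
After op 7 paint(3,0,W):
WWWYYY
WWWYYY
WWWWWW
WGWWWW
WWWWGW
RYWWWR

Answer: WWWYYY
WWWYYY
WWWWWW
WGWWWW
WWWWGW
RYWWWR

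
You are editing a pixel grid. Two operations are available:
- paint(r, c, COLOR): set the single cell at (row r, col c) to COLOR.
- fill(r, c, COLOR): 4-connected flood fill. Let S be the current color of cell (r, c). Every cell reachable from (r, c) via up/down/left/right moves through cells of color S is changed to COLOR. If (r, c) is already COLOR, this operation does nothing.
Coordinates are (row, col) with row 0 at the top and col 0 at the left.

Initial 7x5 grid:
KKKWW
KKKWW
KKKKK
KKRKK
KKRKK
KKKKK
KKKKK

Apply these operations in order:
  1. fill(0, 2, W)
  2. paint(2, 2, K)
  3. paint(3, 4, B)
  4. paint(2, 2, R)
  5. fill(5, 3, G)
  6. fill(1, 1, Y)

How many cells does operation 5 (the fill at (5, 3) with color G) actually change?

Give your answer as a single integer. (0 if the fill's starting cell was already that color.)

Answer: 31

Derivation:
After op 1 fill(0,2,W) [29 cells changed]:
WWWWW
WWWWW
WWWWW
WWRWW
WWRWW
WWWWW
WWWWW
After op 2 paint(2,2,K):
WWWWW
WWWWW
WWKWW
WWRWW
WWRWW
WWWWW
WWWWW
After op 3 paint(3,4,B):
WWWWW
WWWWW
WWKWW
WWRWB
WWRWW
WWWWW
WWWWW
After op 4 paint(2,2,R):
WWWWW
WWWWW
WWRWW
WWRWB
WWRWW
WWWWW
WWWWW
After op 5 fill(5,3,G) [31 cells changed]:
GGGGG
GGGGG
GGRGG
GGRGB
GGRGG
GGGGG
GGGGG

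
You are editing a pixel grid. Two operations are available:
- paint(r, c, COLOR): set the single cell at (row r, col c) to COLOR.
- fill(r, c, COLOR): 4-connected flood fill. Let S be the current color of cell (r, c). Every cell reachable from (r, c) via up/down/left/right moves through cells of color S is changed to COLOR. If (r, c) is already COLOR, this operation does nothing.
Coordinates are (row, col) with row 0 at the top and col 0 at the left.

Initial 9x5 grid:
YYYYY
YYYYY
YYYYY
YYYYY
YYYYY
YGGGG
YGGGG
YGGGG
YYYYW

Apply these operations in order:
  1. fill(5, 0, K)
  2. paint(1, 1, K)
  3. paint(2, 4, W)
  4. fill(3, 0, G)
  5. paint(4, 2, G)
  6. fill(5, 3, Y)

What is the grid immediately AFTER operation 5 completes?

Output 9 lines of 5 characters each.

After op 1 fill(5,0,K) [32 cells changed]:
KKKKK
KKKKK
KKKKK
KKKKK
KKKKK
KGGGG
KGGGG
KGGGG
KKKKW
After op 2 paint(1,1,K):
KKKKK
KKKKK
KKKKK
KKKKK
KKKKK
KGGGG
KGGGG
KGGGG
KKKKW
After op 3 paint(2,4,W):
KKKKK
KKKKK
KKKKW
KKKKK
KKKKK
KGGGG
KGGGG
KGGGG
KKKKW
After op 4 fill(3,0,G) [31 cells changed]:
GGGGG
GGGGG
GGGGW
GGGGG
GGGGG
GGGGG
GGGGG
GGGGG
GGGGW
After op 5 paint(4,2,G):
GGGGG
GGGGG
GGGGW
GGGGG
GGGGG
GGGGG
GGGGG
GGGGG
GGGGW

Answer: GGGGG
GGGGG
GGGGW
GGGGG
GGGGG
GGGGG
GGGGG
GGGGG
GGGGW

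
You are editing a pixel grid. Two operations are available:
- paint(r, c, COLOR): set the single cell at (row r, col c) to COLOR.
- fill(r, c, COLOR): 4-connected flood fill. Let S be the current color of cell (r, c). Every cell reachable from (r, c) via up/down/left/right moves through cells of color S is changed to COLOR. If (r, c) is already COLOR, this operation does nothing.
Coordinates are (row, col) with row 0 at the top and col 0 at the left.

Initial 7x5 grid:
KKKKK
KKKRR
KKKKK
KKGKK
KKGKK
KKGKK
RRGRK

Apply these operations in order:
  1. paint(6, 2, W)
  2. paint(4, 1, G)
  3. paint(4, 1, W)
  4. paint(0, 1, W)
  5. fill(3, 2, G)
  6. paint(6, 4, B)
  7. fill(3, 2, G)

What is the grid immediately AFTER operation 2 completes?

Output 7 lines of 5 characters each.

Answer: KKKKK
KKKRR
KKKKK
KKGKK
KGGKK
KKGKK
RRWRK

Derivation:
After op 1 paint(6,2,W):
KKKKK
KKKRR
KKKKK
KKGKK
KKGKK
KKGKK
RRWRK
After op 2 paint(4,1,G):
KKKKK
KKKRR
KKKKK
KKGKK
KGGKK
KKGKK
RRWRK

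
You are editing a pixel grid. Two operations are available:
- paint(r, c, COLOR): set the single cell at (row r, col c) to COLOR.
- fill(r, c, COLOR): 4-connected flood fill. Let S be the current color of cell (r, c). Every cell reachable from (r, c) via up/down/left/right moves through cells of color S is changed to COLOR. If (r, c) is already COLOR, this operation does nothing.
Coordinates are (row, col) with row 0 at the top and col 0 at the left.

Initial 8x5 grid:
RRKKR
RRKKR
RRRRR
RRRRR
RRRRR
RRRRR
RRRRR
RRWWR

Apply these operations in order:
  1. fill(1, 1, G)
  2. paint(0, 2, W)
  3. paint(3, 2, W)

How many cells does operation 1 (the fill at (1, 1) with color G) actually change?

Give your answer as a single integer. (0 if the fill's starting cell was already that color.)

Answer: 34

Derivation:
After op 1 fill(1,1,G) [34 cells changed]:
GGKKG
GGKKG
GGGGG
GGGGG
GGGGG
GGGGG
GGGGG
GGWWG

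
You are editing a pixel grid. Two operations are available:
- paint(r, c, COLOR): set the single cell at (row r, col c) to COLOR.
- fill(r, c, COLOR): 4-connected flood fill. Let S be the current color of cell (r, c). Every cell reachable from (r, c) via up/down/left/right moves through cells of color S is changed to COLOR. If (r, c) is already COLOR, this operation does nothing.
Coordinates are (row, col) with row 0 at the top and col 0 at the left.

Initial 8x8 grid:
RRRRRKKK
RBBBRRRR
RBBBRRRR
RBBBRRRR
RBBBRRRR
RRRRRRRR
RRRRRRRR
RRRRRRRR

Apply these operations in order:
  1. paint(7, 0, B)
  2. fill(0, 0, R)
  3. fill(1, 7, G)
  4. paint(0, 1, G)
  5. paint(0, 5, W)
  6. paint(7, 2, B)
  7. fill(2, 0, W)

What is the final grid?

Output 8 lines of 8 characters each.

Answer: WWWWWWKK
WBBBWWWW
WBBBWWWW
WBBBWWWW
WBBBWWWW
WWWWWWWW
WWWWWWWW
BWBWWWWW

Derivation:
After op 1 paint(7,0,B):
RRRRRKKK
RBBBRRRR
RBBBRRRR
RBBBRRRR
RBBBRRRR
RRRRRRRR
RRRRRRRR
BRRRRRRR
After op 2 fill(0,0,R) [0 cells changed]:
RRRRRKKK
RBBBRRRR
RBBBRRRR
RBBBRRRR
RBBBRRRR
RRRRRRRR
RRRRRRRR
BRRRRRRR
After op 3 fill(1,7,G) [48 cells changed]:
GGGGGKKK
GBBBGGGG
GBBBGGGG
GBBBGGGG
GBBBGGGG
GGGGGGGG
GGGGGGGG
BGGGGGGG
After op 4 paint(0,1,G):
GGGGGKKK
GBBBGGGG
GBBBGGGG
GBBBGGGG
GBBBGGGG
GGGGGGGG
GGGGGGGG
BGGGGGGG
After op 5 paint(0,5,W):
GGGGGWKK
GBBBGGGG
GBBBGGGG
GBBBGGGG
GBBBGGGG
GGGGGGGG
GGGGGGGG
BGGGGGGG
After op 6 paint(7,2,B):
GGGGGWKK
GBBBGGGG
GBBBGGGG
GBBBGGGG
GBBBGGGG
GGGGGGGG
GGGGGGGG
BGBGGGGG
After op 7 fill(2,0,W) [47 cells changed]:
WWWWWWKK
WBBBWWWW
WBBBWWWW
WBBBWWWW
WBBBWWWW
WWWWWWWW
WWWWWWWW
BWBWWWWW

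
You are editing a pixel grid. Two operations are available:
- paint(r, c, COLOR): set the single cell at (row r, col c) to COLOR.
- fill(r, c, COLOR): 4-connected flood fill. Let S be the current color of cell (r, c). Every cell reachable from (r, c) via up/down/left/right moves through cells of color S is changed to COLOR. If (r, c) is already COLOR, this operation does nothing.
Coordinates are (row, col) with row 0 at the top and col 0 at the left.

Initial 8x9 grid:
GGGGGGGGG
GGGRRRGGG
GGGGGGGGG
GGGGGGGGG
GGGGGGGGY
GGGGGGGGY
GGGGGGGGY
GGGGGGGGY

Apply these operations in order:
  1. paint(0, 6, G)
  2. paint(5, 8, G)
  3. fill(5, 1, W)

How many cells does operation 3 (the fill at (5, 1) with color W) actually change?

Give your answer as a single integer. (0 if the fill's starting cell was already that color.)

Answer: 66

Derivation:
After op 1 paint(0,6,G):
GGGGGGGGG
GGGRRRGGG
GGGGGGGGG
GGGGGGGGG
GGGGGGGGY
GGGGGGGGY
GGGGGGGGY
GGGGGGGGY
After op 2 paint(5,8,G):
GGGGGGGGG
GGGRRRGGG
GGGGGGGGG
GGGGGGGGG
GGGGGGGGY
GGGGGGGGG
GGGGGGGGY
GGGGGGGGY
After op 3 fill(5,1,W) [66 cells changed]:
WWWWWWWWW
WWWRRRWWW
WWWWWWWWW
WWWWWWWWW
WWWWWWWWY
WWWWWWWWW
WWWWWWWWY
WWWWWWWWY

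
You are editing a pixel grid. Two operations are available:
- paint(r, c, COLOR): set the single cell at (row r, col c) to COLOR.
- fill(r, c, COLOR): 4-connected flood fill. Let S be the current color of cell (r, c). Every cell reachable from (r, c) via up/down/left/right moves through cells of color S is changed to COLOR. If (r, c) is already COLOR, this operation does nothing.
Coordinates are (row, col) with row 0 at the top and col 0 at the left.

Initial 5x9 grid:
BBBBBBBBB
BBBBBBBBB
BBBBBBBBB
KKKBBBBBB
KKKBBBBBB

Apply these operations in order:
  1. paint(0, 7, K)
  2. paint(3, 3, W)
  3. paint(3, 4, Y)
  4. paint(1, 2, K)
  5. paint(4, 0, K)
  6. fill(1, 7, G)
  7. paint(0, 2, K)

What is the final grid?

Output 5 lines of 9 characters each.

Answer: GGKGGGGKG
GGKGGGGGG
GGGGGGGGG
KKKWYGGGG
KKKGGGGGG

Derivation:
After op 1 paint(0,7,K):
BBBBBBBKB
BBBBBBBBB
BBBBBBBBB
KKKBBBBBB
KKKBBBBBB
After op 2 paint(3,3,W):
BBBBBBBKB
BBBBBBBBB
BBBBBBBBB
KKKWBBBBB
KKKBBBBBB
After op 3 paint(3,4,Y):
BBBBBBBKB
BBBBBBBBB
BBBBBBBBB
KKKWYBBBB
KKKBBBBBB
After op 4 paint(1,2,K):
BBBBBBBKB
BBKBBBBBB
BBBBBBBBB
KKKWYBBBB
KKKBBBBBB
After op 5 paint(4,0,K):
BBBBBBBKB
BBKBBBBBB
BBBBBBBBB
KKKWYBBBB
KKKBBBBBB
After op 6 fill(1,7,G) [35 cells changed]:
GGGGGGGKG
GGKGGGGGG
GGGGGGGGG
KKKWYGGGG
KKKGGGGGG
After op 7 paint(0,2,K):
GGKGGGGKG
GGKGGGGGG
GGGGGGGGG
KKKWYGGGG
KKKGGGGGG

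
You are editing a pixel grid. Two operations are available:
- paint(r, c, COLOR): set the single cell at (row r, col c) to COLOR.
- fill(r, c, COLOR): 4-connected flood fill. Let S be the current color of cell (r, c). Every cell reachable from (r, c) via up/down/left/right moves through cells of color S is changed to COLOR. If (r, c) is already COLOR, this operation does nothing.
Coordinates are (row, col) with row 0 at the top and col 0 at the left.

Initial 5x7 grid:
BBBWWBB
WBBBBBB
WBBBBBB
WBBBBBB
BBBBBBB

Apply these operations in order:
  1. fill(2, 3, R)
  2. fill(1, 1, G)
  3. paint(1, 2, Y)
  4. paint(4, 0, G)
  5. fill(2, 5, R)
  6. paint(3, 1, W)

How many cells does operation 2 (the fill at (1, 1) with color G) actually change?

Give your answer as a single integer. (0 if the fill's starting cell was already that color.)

Answer: 30

Derivation:
After op 1 fill(2,3,R) [30 cells changed]:
RRRWWRR
WRRRRRR
WRRRRRR
WRRRRRR
RRRRRRR
After op 2 fill(1,1,G) [30 cells changed]:
GGGWWGG
WGGGGGG
WGGGGGG
WGGGGGG
GGGGGGG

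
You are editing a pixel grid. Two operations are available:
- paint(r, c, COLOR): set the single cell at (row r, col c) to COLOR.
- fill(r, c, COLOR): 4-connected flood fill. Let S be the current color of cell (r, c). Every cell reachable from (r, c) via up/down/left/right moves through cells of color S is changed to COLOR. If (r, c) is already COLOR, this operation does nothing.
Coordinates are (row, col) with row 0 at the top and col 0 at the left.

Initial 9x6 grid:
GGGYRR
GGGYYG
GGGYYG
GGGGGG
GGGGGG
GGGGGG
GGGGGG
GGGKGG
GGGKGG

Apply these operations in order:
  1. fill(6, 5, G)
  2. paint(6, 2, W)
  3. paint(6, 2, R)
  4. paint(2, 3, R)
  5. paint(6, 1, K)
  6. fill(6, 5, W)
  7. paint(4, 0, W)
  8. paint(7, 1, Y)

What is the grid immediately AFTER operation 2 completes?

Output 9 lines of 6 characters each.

After op 1 fill(6,5,G) [0 cells changed]:
GGGYRR
GGGYYG
GGGYYG
GGGGGG
GGGGGG
GGGGGG
GGGGGG
GGGKGG
GGGKGG
After op 2 paint(6,2,W):
GGGYRR
GGGYYG
GGGYYG
GGGGGG
GGGGGG
GGGGGG
GGWGGG
GGGKGG
GGGKGG

Answer: GGGYRR
GGGYYG
GGGYYG
GGGGGG
GGGGGG
GGGGGG
GGWGGG
GGGKGG
GGGKGG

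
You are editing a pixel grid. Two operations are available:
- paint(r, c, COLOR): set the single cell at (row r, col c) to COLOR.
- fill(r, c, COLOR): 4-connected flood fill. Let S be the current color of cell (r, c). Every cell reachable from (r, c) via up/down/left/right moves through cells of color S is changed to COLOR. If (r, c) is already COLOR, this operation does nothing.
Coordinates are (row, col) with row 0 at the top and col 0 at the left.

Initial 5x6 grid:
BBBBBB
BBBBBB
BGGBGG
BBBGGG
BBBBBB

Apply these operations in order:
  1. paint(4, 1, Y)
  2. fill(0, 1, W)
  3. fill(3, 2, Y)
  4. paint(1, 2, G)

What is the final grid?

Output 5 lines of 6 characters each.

Answer: YYYYYY
YYGYYY
YGGYGG
YYYGGG
YYYYYY

Derivation:
After op 1 paint(4,1,Y):
BBBBBB
BBBBBB
BGGBGG
BBBGGG
BYBBBB
After op 2 fill(0,1,W) [22 cells changed]:
WWWWWW
WWWWWW
WGGWGG
WWWGGG
WYWWWW
After op 3 fill(3,2,Y) [22 cells changed]:
YYYYYY
YYYYYY
YGGYGG
YYYGGG
YYYYYY
After op 4 paint(1,2,G):
YYYYYY
YYGYYY
YGGYGG
YYYGGG
YYYYYY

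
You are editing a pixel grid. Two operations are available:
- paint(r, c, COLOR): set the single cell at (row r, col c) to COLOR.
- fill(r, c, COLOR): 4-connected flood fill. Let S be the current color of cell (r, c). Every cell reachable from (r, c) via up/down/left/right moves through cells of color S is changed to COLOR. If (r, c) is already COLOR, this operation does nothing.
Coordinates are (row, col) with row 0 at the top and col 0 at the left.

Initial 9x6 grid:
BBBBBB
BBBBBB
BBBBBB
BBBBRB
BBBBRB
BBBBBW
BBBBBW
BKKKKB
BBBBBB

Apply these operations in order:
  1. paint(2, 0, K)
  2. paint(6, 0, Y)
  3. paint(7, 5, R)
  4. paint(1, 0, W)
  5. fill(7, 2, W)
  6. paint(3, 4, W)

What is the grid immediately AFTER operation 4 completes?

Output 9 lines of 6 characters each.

After op 1 paint(2,0,K):
BBBBBB
BBBBBB
KBBBBB
BBBBRB
BBBBRB
BBBBBW
BBBBBW
BKKKKB
BBBBBB
After op 2 paint(6,0,Y):
BBBBBB
BBBBBB
KBBBBB
BBBBRB
BBBBRB
BBBBBW
YBBBBW
BKKKKB
BBBBBB
After op 3 paint(7,5,R):
BBBBBB
BBBBBB
KBBBBB
BBBBRB
BBBBRB
BBBBBW
YBBBBW
BKKKKR
BBBBBB
After op 4 paint(1,0,W):
BBBBBB
WBBBBB
KBBBBB
BBBBRB
BBBBRB
BBBBBW
YBBBBW
BKKKKR
BBBBBB

Answer: BBBBBB
WBBBBB
KBBBBB
BBBBRB
BBBBRB
BBBBBW
YBBBBW
BKKKKR
BBBBBB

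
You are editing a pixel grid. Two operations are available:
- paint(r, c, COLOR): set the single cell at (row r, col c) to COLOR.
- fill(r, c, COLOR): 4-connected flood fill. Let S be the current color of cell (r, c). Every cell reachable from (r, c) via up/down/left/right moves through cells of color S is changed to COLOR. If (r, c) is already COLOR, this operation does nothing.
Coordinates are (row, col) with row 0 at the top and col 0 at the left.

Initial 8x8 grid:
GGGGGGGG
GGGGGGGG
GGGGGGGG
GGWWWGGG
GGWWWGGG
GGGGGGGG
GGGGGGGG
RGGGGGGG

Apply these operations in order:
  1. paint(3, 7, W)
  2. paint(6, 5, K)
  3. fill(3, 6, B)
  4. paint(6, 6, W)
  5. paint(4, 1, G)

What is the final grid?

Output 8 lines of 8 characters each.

After op 1 paint(3,7,W):
GGGGGGGG
GGGGGGGG
GGGGGGGG
GGWWWGGW
GGWWWGGG
GGGGGGGG
GGGGGGGG
RGGGGGGG
After op 2 paint(6,5,K):
GGGGGGGG
GGGGGGGG
GGGGGGGG
GGWWWGGW
GGWWWGGG
GGGGGGGG
GGGGGKGG
RGGGGGGG
After op 3 fill(3,6,B) [55 cells changed]:
BBBBBBBB
BBBBBBBB
BBBBBBBB
BBWWWBBW
BBWWWBBB
BBBBBBBB
BBBBBKBB
RBBBBBBB
After op 4 paint(6,6,W):
BBBBBBBB
BBBBBBBB
BBBBBBBB
BBWWWBBW
BBWWWBBB
BBBBBBBB
BBBBBKWB
RBBBBBBB
After op 5 paint(4,1,G):
BBBBBBBB
BBBBBBBB
BBBBBBBB
BBWWWBBW
BGWWWBBB
BBBBBBBB
BBBBBKWB
RBBBBBBB

Answer: BBBBBBBB
BBBBBBBB
BBBBBBBB
BBWWWBBW
BGWWWBBB
BBBBBBBB
BBBBBKWB
RBBBBBBB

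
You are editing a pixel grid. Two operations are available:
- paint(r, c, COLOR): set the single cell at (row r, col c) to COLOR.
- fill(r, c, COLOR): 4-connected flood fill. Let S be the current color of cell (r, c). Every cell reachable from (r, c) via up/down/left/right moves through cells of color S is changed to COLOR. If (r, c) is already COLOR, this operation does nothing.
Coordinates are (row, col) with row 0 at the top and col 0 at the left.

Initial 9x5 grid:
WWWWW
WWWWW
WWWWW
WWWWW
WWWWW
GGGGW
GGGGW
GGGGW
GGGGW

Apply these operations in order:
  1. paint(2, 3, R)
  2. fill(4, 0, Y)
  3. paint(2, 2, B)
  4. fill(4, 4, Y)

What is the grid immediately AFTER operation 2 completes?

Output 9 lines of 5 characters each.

Answer: YYYYY
YYYYY
YYYRY
YYYYY
YYYYY
GGGGY
GGGGY
GGGGY
GGGGY

Derivation:
After op 1 paint(2,3,R):
WWWWW
WWWWW
WWWRW
WWWWW
WWWWW
GGGGW
GGGGW
GGGGW
GGGGW
After op 2 fill(4,0,Y) [28 cells changed]:
YYYYY
YYYYY
YYYRY
YYYYY
YYYYY
GGGGY
GGGGY
GGGGY
GGGGY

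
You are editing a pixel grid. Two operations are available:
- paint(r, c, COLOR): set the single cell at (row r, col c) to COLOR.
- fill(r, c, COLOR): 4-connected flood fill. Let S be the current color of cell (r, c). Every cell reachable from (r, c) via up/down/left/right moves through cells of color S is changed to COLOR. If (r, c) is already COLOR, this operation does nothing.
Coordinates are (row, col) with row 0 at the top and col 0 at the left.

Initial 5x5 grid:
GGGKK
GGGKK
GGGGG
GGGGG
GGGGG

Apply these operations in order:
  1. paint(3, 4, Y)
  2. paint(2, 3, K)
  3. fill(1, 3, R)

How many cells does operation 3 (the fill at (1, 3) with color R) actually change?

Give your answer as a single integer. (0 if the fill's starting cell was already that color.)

After op 1 paint(3,4,Y):
GGGKK
GGGKK
GGGGG
GGGGY
GGGGG
After op 2 paint(2,3,K):
GGGKK
GGGKK
GGGKG
GGGGY
GGGGG
After op 3 fill(1,3,R) [5 cells changed]:
GGGRR
GGGRR
GGGRG
GGGGY
GGGGG

Answer: 5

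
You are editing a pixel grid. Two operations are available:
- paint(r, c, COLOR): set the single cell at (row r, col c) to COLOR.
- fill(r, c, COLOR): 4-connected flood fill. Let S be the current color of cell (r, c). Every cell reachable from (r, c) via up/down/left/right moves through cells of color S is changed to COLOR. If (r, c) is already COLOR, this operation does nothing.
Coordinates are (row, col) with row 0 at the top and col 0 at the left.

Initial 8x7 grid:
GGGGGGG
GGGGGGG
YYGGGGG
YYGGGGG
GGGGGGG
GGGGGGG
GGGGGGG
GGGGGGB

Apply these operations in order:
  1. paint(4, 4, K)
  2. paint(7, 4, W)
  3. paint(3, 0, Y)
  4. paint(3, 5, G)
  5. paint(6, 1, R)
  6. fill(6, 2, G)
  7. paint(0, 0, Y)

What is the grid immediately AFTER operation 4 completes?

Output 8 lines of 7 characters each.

Answer: GGGGGGG
GGGGGGG
YYGGGGG
YYGGGGG
GGGGKGG
GGGGGGG
GGGGGGG
GGGGWGB

Derivation:
After op 1 paint(4,4,K):
GGGGGGG
GGGGGGG
YYGGGGG
YYGGGGG
GGGGKGG
GGGGGGG
GGGGGGG
GGGGGGB
After op 2 paint(7,4,W):
GGGGGGG
GGGGGGG
YYGGGGG
YYGGGGG
GGGGKGG
GGGGGGG
GGGGGGG
GGGGWGB
After op 3 paint(3,0,Y):
GGGGGGG
GGGGGGG
YYGGGGG
YYGGGGG
GGGGKGG
GGGGGGG
GGGGGGG
GGGGWGB
After op 4 paint(3,5,G):
GGGGGGG
GGGGGGG
YYGGGGG
YYGGGGG
GGGGKGG
GGGGGGG
GGGGGGG
GGGGWGB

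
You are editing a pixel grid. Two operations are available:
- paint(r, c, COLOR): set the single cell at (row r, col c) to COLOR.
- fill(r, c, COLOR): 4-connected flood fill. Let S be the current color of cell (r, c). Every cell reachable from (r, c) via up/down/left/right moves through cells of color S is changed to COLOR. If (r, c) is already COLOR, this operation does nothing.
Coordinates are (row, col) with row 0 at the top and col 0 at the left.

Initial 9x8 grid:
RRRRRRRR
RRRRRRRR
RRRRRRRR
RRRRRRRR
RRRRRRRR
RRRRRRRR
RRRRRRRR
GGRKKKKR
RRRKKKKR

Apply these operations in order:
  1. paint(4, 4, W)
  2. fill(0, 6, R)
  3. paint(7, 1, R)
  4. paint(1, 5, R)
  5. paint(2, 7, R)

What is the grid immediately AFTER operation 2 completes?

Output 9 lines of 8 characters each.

After op 1 paint(4,4,W):
RRRRRRRR
RRRRRRRR
RRRRRRRR
RRRRRRRR
RRRRWRRR
RRRRRRRR
RRRRRRRR
GGRKKKKR
RRRKKKKR
After op 2 fill(0,6,R) [0 cells changed]:
RRRRRRRR
RRRRRRRR
RRRRRRRR
RRRRRRRR
RRRRWRRR
RRRRRRRR
RRRRRRRR
GGRKKKKR
RRRKKKKR

Answer: RRRRRRRR
RRRRRRRR
RRRRRRRR
RRRRRRRR
RRRRWRRR
RRRRRRRR
RRRRRRRR
GGRKKKKR
RRRKKKKR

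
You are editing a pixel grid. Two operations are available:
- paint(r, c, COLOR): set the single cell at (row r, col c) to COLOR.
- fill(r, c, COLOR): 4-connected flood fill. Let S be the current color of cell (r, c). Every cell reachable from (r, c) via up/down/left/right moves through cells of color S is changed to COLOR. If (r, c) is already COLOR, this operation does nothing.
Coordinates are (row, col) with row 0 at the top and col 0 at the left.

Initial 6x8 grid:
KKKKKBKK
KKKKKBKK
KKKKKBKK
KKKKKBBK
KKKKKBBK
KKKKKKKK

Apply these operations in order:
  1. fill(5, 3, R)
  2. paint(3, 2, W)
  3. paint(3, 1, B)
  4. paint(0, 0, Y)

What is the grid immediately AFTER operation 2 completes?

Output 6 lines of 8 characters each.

After op 1 fill(5,3,R) [41 cells changed]:
RRRRRBRR
RRRRRBRR
RRRRRBRR
RRRRRBBR
RRRRRBBR
RRRRRRRR
After op 2 paint(3,2,W):
RRRRRBRR
RRRRRBRR
RRRRRBRR
RRWRRBBR
RRRRRBBR
RRRRRRRR

Answer: RRRRRBRR
RRRRRBRR
RRRRRBRR
RRWRRBBR
RRRRRBBR
RRRRRRRR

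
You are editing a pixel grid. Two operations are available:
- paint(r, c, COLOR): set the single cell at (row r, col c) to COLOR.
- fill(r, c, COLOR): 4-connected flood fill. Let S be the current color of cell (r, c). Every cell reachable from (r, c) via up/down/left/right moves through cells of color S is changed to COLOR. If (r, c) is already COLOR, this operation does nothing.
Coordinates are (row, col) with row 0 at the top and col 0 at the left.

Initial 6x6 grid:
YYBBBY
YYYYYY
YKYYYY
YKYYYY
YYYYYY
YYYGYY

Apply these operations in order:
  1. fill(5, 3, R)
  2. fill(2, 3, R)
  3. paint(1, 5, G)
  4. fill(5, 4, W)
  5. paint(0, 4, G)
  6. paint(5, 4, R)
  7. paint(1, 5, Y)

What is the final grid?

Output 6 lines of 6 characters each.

After op 1 fill(5,3,R) [1 cells changed]:
YYBBBY
YYYYYY
YKYYYY
YKYYYY
YYYYYY
YYYRYY
After op 2 fill(2,3,R) [30 cells changed]:
RRBBBR
RRRRRR
RKRRRR
RKRRRR
RRRRRR
RRRRRR
After op 3 paint(1,5,G):
RRBBBR
RRRRRG
RKRRRR
RKRRRR
RRRRRR
RRRRRR
After op 4 fill(5,4,W) [29 cells changed]:
WWBBBR
WWWWWG
WKWWWW
WKWWWW
WWWWWW
WWWWWW
After op 5 paint(0,4,G):
WWBBGR
WWWWWG
WKWWWW
WKWWWW
WWWWWW
WWWWWW
After op 6 paint(5,4,R):
WWBBGR
WWWWWG
WKWWWW
WKWWWW
WWWWWW
WWWWRW
After op 7 paint(1,5,Y):
WWBBGR
WWWWWY
WKWWWW
WKWWWW
WWWWWW
WWWWRW

Answer: WWBBGR
WWWWWY
WKWWWW
WKWWWW
WWWWWW
WWWWRW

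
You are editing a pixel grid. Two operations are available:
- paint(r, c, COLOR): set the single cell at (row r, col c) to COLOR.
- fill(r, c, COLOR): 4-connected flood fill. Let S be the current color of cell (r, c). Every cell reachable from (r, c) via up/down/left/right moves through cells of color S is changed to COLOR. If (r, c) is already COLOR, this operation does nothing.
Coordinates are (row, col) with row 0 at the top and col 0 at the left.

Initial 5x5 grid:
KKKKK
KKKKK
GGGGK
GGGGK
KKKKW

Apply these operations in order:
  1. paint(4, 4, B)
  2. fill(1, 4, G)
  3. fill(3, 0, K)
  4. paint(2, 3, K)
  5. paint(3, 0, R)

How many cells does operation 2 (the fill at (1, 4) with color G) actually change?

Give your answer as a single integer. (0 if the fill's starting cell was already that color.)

After op 1 paint(4,4,B):
KKKKK
KKKKK
GGGGK
GGGGK
KKKKB
After op 2 fill(1,4,G) [12 cells changed]:
GGGGG
GGGGG
GGGGG
GGGGG
KKKKB

Answer: 12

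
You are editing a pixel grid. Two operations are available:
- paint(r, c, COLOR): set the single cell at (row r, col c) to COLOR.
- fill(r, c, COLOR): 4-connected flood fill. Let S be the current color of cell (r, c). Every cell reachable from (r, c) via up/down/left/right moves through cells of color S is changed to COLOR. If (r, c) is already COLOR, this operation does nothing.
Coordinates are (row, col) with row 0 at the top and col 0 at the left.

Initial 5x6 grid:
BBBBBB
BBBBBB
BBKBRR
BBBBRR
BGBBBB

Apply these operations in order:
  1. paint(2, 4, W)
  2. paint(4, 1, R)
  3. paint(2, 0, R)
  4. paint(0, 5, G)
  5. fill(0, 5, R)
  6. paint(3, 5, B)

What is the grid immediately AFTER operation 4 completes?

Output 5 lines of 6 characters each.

After op 1 paint(2,4,W):
BBBBBB
BBBBBB
BBKBWR
BBBBRR
BGBBBB
After op 2 paint(4,1,R):
BBBBBB
BBBBBB
BBKBWR
BBBBRR
BRBBBB
After op 3 paint(2,0,R):
BBBBBB
BBBBBB
RBKBWR
BBBBRR
BRBBBB
After op 4 paint(0,5,G):
BBBBBG
BBBBBB
RBKBWR
BBBBRR
BRBBBB

Answer: BBBBBG
BBBBBB
RBKBWR
BBBBRR
BRBBBB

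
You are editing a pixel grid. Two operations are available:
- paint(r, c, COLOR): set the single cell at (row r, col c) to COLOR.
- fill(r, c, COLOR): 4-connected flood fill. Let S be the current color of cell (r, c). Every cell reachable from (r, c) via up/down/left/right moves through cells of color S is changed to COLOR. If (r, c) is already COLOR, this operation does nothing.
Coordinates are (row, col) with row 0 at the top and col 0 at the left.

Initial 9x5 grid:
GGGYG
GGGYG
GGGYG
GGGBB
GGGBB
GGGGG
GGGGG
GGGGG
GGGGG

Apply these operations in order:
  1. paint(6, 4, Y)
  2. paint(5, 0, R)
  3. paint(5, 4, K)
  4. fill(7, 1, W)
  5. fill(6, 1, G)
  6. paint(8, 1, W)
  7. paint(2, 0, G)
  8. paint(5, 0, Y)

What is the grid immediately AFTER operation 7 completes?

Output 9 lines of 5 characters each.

After op 1 paint(6,4,Y):
GGGYG
GGGYG
GGGYG
GGGBB
GGGBB
GGGGG
GGGGY
GGGGG
GGGGG
After op 2 paint(5,0,R):
GGGYG
GGGYG
GGGYG
GGGBB
GGGBB
RGGGG
GGGGY
GGGGG
GGGGG
After op 3 paint(5,4,K):
GGGYG
GGGYG
GGGYG
GGGBB
GGGBB
RGGGK
GGGGY
GGGGG
GGGGG
After op 4 fill(7,1,W) [32 cells changed]:
WWWYG
WWWYG
WWWYG
WWWBB
WWWBB
RWWWK
WWWWY
WWWWW
WWWWW
After op 5 fill(6,1,G) [32 cells changed]:
GGGYG
GGGYG
GGGYG
GGGBB
GGGBB
RGGGK
GGGGY
GGGGG
GGGGG
After op 6 paint(8,1,W):
GGGYG
GGGYG
GGGYG
GGGBB
GGGBB
RGGGK
GGGGY
GGGGG
GWGGG
After op 7 paint(2,0,G):
GGGYG
GGGYG
GGGYG
GGGBB
GGGBB
RGGGK
GGGGY
GGGGG
GWGGG

Answer: GGGYG
GGGYG
GGGYG
GGGBB
GGGBB
RGGGK
GGGGY
GGGGG
GWGGG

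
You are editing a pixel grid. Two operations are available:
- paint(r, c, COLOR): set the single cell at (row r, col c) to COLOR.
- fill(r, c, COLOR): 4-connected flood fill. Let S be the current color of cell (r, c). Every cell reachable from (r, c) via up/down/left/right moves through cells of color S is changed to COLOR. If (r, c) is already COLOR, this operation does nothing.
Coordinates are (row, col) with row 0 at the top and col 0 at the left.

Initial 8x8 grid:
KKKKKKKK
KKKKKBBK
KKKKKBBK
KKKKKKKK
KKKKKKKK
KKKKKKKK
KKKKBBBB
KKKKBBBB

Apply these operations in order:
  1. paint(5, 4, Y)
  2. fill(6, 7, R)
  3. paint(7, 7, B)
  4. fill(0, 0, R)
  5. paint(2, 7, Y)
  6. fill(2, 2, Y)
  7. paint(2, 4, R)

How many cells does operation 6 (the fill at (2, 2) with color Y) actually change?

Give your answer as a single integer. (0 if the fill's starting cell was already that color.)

Answer: 57

Derivation:
After op 1 paint(5,4,Y):
KKKKKKKK
KKKKKBBK
KKKKKBBK
KKKKKKKK
KKKKKKKK
KKKKYKKK
KKKKBBBB
KKKKBBBB
After op 2 fill(6,7,R) [8 cells changed]:
KKKKKKKK
KKKKKBBK
KKKKKBBK
KKKKKKKK
KKKKKKKK
KKKKYKKK
KKKKRRRR
KKKKRRRR
After op 3 paint(7,7,B):
KKKKKKKK
KKKKKBBK
KKKKKBBK
KKKKKKKK
KKKKKKKK
KKKKYKKK
KKKKRRRR
KKKKRRRB
After op 4 fill(0,0,R) [51 cells changed]:
RRRRRRRR
RRRRRBBR
RRRRRBBR
RRRRRRRR
RRRRRRRR
RRRRYRRR
RRRRRRRR
RRRRRRRB
After op 5 paint(2,7,Y):
RRRRRRRR
RRRRRBBR
RRRRRBBY
RRRRRRRR
RRRRRRRR
RRRRYRRR
RRRRRRRR
RRRRRRRB
After op 6 fill(2,2,Y) [57 cells changed]:
YYYYYYYY
YYYYYBBY
YYYYYBBY
YYYYYYYY
YYYYYYYY
YYYYYYYY
YYYYYYYY
YYYYYYYB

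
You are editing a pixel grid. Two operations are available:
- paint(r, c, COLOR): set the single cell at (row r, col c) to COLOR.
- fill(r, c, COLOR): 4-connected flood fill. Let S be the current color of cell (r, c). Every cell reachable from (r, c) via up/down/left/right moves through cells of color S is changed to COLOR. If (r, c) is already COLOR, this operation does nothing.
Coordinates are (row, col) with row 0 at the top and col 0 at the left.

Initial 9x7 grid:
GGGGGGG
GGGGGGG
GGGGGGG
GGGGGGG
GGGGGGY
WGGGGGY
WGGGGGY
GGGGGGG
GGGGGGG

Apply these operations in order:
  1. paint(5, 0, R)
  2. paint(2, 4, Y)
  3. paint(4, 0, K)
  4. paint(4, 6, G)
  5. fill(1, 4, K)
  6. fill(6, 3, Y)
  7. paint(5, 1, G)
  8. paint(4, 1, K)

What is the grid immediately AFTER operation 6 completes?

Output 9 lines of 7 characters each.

After op 1 paint(5,0,R):
GGGGGGG
GGGGGGG
GGGGGGG
GGGGGGG
GGGGGGY
RGGGGGY
WGGGGGY
GGGGGGG
GGGGGGG
After op 2 paint(2,4,Y):
GGGGGGG
GGGGGGG
GGGGYGG
GGGGGGG
GGGGGGY
RGGGGGY
WGGGGGY
GGGGGGG
GGGGGGG
After op 3 paint(4,0,K):
GGGGGGG
GGGGGGG
GGGGYGG
GGGGGGG
KGGGGGY
RGGGGGY
WGGGGGY
GGGGGGG
GGGGGGG
After op 4 paint(4,6,G):
GGGGGGG
GGGGGGG
GGGGYGG
GGGGGGG
KGGGGGG
RGGGGGY
WGGGGGY
GGGGGGG
GGGGGGG
After op 5 fill(1,4,K) [57 cells changed]:
KKKKKKK
KKKKKKK
KKKKYKK
KKKKKKK
KKKKKKK
RKKKKKY
WKKKKKY
KKKKKKK
KKKKKKK
After op 6 fill(6,3,Y) [58 cells changed]:
YYYYYYY
YYYYYYY
YYYYYYY
YYYYYYY
YYYYYYY
RYYYYYY
WYYYYYY
YYYYYYY
YYYYYYY

Answer: YYYYYYY
YYYYYYY
YYYYYYY
YYYYYYY
YYYYYYY
RYYYYYY
WYYYYYY
YYYYYYY
YYYYYYY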